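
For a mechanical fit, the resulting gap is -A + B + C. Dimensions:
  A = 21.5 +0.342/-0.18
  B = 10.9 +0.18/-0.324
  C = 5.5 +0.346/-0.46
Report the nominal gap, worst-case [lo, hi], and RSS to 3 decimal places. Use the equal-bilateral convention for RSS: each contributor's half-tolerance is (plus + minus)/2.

nominal=-5.100 wc=[-6.226,-4.394] rss=0.542

Stack each dimension's contribution:
  -A: nom -21.500 → Σnom=-21.500; wc +0.180/-0.342 → slack +0.180/-0.342; half-tol=0.261, Σhalf²=0.068121
  +B: nom +10.900 → Σnom=-10.600; wc +0.180/-0.324 → slack +0.360/-0.666; half-tol=0.252, Σhalf²=0.131625
  +C: nom +5.500 → Σnom=-5.100; wc +0.346/-0.460 → slack +0.706/-1.126; half-tol=0.403, Σhalf²=0.294034
Nominal = -5.100. Worst-case = [-5.100 - 1.126, -5.100 + 0.706] = [-6.226, -4.394]. RSS = √0.294034 = 0.542.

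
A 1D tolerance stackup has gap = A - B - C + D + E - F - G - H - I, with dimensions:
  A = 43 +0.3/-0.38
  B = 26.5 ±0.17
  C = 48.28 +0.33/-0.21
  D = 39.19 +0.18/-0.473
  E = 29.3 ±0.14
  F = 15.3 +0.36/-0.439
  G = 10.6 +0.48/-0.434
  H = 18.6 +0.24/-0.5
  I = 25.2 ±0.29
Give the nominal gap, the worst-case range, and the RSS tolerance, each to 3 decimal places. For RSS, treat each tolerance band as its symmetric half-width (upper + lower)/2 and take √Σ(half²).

Stack each dimension's contribution:
  +A: nom +43.000 → Σnom=43.000; wc +0.300/-0.380 → slack +0.300/-0.380; half-tol=0.340, Σhalf²=0.115600
  -B: nom -26.500 → Σnom=16.500; wc +0.170/-0.170 → slack +0.470/-0.550; half-tol=0.170, Σhalf²=0.144500
  -C: nom -48.280 → Σnom=-31.780; wc +0.210/-0.330 → slack +0.680/-0.880; half-tol=0.270, Σhalf²=0.217400
  +D: nom +39.190 → Σnom=7.410; wc +0.180/-0.473 → slack +0.860/-1.353; half-tol=0.327, Σhalf²=0.324002
  +E: nom +29.300 → Σnom=36.710; wc +0.140/-0.140 → slack +1.000/-1.493; half-tol=0.140, Σhalf²=0.343602
  -F: nom -15.300 → Σnom=21.410; wc +0.439/-0.360 → slack +1.439/-1.853; half-tol=0.399, Σhalf²=0.503202
  -G: nom -10.600 → Σnom=10.810; wc +0.434/-0.480 → slack +1.873/-2.333; half-tol=0.457, Σhalf²=0.712051
  -H: nom -18.600 → Σnom=-7.790; wc +0.500/-0.240 → slack +2.373/-2.573; half-tol=0.370, Σhalf²=0.848951
  -I: nom -25.200 → Σnom=-32.990; wc +0.290/-0.290 → slack +2.663/-2.863; half-tol=0.290, Σhalf²=0.933051
Nominal = -32.990. Worst-case = [-32.990 - 2.863, -32.990 + 2.663] = [-35.853, -30.327]. RSS = √0.933051 = 0.966.

nominal=-32.990 wc=[-35.853,-30.327] rss=0.966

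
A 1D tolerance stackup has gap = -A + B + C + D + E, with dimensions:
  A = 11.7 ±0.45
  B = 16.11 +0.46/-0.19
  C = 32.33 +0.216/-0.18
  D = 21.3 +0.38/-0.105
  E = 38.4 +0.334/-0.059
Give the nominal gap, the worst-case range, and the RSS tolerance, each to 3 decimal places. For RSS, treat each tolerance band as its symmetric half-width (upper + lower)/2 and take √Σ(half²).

Stack each dimension's contribution:
  -A: nom -11.700 → Σnom=-11.700; wc +0.450/-0.450 → slack +0.450/-0.450; half-tol=0.450, Σhalf²=0.202500
  +B: nom +16.110 → Σnom=4.410; wc +0.460/-0.190 → slack +0.910/-0.640; half-tol=0.325, Σhalf²=0.308125
  +C: nom +32.330 → Σnom=36.740; wc +0.216/-0.180 → slack +1.126/-0.820; half-tol=0.198, Σhalf²=0.347329
  +D: nom +21.300 → Σnom=58.040; wc +0.380/-0.105 → slack +1.506/-0.925; half-tol=0.242, Σhalf²=0.406135
  +E: nom +38.400 → Σnom=96.440; wc +0.334/-0.059 → slack +1.840/-0.984; half-tol=0.197, Σhalf²=0.444748
Nominal = 96.440. Worst-case = [96.440 - 0.984, 96.440 + 1.840] = [95.456, 98.280]. RSS = √0.444748 = 0.667.

nominal=96.440 wc=[95.456,98.280] rss=0.667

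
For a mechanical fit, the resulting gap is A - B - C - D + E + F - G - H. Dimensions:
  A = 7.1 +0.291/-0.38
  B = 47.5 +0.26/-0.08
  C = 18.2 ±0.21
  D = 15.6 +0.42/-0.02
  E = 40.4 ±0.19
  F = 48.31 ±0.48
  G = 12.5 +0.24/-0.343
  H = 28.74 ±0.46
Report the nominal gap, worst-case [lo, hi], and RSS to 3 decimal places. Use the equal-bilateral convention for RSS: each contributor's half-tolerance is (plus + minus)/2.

Stack each dimension's contribution:
  +A: nom +7.100 → Σnom=7.100; wc +0.291/-0.380 → slack +0.291/-0.380; half-tol=0.336, Σhalf²=0.112560
  -B: nom -47.500 → Σnom=-40.400; wc +0.080/-0.260 → slack +0.371/-0.640; half-tol=0.170, Σhalf²=0.141460
  -C: nom -18.200 → Σnom=-58.600; wc +0.210/-0.210 → slack +0.581/-0.850; half-tol=0.210, Σhalf²=0.185560
  -D: nom -15.600 → Σnom=-74.200; wc +0.020/-0.420 → slack +0.601/-1.270; half-tol=0.220, Σhalf²=0.233960
  +E: nom +40.400 → Σnom=-33.800; wc +0.190/-0.190 → slack +0.791/-1.460; half-tol=0.190, Σhalf²=0.270060
  +F: nom +48.310 → Σnom=14.510; wc +0.480/-0.480 → slack +1.271/-1.940; half-tol=0.480, Σhalf²=0.500460
  -G: nom -12.500 → Σnom=2.010; wc +0.343/-0.240 → slack +1.614/-2.180; half-tol=0.291, Σhalf²=0.585432
  -H: nom -28.740 → Σnom=-26.730; wc +0.460/-0.460 → slack +2.074/-2.640; half-tol=0.460, Σhalf²=0.797032
Nominal = -26.730. Worst-case = [-26.730 - 2.640, -26.730 + 2.074] = [-29.370, -24.656]. RSS = √0.797032 = 0.893.

nominal=-26.730 wc=[-29.370,-24.656] rss=0.893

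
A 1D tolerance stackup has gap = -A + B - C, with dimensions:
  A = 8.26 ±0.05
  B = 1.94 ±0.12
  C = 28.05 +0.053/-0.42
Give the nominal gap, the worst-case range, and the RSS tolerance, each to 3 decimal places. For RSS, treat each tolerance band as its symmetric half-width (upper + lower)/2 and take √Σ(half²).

nominal=-34.370 wc=[-34.593,-33.780] rss=0.270

Stack each dimension's contribution:
  -A: nom -8.260 → Σnom=-8.260; wc +0.050/-0.050 → slack +0.050/-0.050; half-tol=0.050, Σhalf²=0.002500
  +B: nom +1.940 → Σnom=-6.320; wc +0.120/-0.120 → slack +0.170/-0.170; half-tol=0.120, Σhalf²=0.016900
  -C: nom -28.050 → Σnom=-34.370; wc +0.420/-0.053 → slack +0.590/-0.223; half-tol=0.236, Σhalf²=0.072832
Nominal = -34.370. Worst-case = [-34.370 - 0.223, -34.370 + 0.590] = [-34.593, -33.780]. RSS = √0.072832 = 0.270.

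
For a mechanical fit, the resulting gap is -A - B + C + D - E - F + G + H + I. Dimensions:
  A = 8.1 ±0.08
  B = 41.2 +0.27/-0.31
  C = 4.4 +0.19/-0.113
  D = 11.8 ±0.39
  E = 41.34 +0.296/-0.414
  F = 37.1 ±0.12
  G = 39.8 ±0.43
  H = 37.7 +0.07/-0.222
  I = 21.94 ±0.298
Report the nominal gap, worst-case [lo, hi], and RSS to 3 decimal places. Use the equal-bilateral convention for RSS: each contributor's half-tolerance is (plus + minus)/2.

nominal=-12.100 wc=[-14.319,-9.798] rss=0.837

Stack each dimension's contribution:
  -A: nom -8.100 → Σnom=-8.100; wc +0.080/-0.080 → slack +0.080/-0.080; half-tol=0.080, Σhalf²=0.006400
  -B: nom -41.200 → Σnom=-49.300; wc +0.310/-0.270 → slack +0.390/-0.350; half-tol=0.290, Σhalf²=0.090500
  +C: nom +4.400 → Σnom=-44.900; wc +0.190/-0.113 → slack +0.580/-0.463; half-tol=0.151, Σhalf²=0.113452
  +D: nom +11.800 → Σnom=-33.100; wc +0.390/-0.390 → slack +0.970/-0.853; half-tol=0.390, Σhalf²=0.265552
  -E: nom -41.340 → Σnom=-74.440; wc +0.414/-0.296 → slack +1.384/-1.149; half-tol=0.355, Σhalf²=0.391577
  -F: nom -37.100 → Σnom=-111.540; wc +0.120/-0.120 → slack +1.504/-1.269; half-tol=0.120, Σhalf²=0.405977
  +G: nom +39.800 → Σnom=-71.740; wc +0.430/-0.430 → slack +1.934/-1.699; half-tol=0.430, Σhalf²=0.590877
  +H: nom +37.700 → Σnom=-34.040; wc +0.070/-0.222 → slack +2.004/-1.921; half-tol=0.146, Σhalf²=0.612193
  +I: nom +21.940 → Σnom=-12.100; wc +0.298/-0.298 → slack +2.302/-2.219; half-tol=0.298, Σhalf²=0.700997
Nominal = -12.100. Worst-case = [-12.100 - 2.219, -12.100 + 2.302] = [-14.319, -9.798]. RSS = √0.700997 = 0.837.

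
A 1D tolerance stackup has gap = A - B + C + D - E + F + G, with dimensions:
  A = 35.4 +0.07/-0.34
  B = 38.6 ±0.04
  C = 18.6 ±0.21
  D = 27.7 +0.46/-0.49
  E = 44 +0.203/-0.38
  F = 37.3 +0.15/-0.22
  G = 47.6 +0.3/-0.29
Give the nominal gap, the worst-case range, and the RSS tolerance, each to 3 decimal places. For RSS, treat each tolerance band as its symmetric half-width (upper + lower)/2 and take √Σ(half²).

Stack each dimension's contribution:
  +A: nom +35.400 → Σnom=35.400; wc +0.070/-0.340 → slack +0.070/-0.340; half-tol=0.205, Σhalf²=0.042025
  -B: nom -38.600 → Σnom=-3.200; wc +0.040/-0.040 → slack +0.110/-0.380; half-tol=0.040, Σhalf²=0.043625
  +C: nom +18.600 → Σnom=15.400; wc +0.210/-0.210 → slack +0.320/-0.590; half-tol=0.210, Σhalf²=0.087725
  +D: nom +27.700 → Σnom=43.100; wc +0.460/-0.490 → slack +0.780/-1.080; half-tol=0.475, Σhalf²=0.313350
  -E: nom -44.000 → Σnom=-0.900; wc +0.380/-0.203 → slack +1.160/-1.283; half-tol=0.291, Σhalf²=0.398322
  +F: nom +37.300 → Σnom=36.400; wc +0.150/-0.220 → slack +1.310/-1.503; half-tol=0.185, Σhalf²=0.432547
  +G: nom +47.600 → Σnom=84.000; wc +0.300/-0.290 → slack +1.610/-1.793; half-tol=0.295, Σhalf²=0.519572
Nominal = 84.000. Worst-case = [84.000 - 1.793, 84.000 + 1.610] = [82.207, 85.610]. RSS = √0.519572 = 0.721.

nominal=84.000 wc=[82.207,85.610] rss=0.721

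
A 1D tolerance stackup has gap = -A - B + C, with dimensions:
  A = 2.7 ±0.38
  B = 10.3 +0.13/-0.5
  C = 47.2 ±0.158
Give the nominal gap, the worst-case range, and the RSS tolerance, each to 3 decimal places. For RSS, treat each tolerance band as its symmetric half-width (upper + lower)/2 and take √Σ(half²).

Stack each dimension's contribution:
  -A: nom -2.700 → Σnom=-2.700; wc +0.380/-0.380 → slack +0.380/-0.380; half-tol=0.380, Σhalf²=0.144400
  -B: nom -10.300 → Σnom=-13.000; wc +0.500/-0.130 → slack +0.880/-0.510; half-tol=0.315, Σhalf²=0.243625
  +C: nom +47.200 → Σnom=34.200; wc +0.158/-0.158 → slack +1.038/-0.668; half-tol=0.158, Σhalf²=0.268589
Nominal = 34.200. Worst-case = [34.200 - 0.668, 34.200 + 1.038] = [33.532, 35.238]. RSS = √0.268589 = 0.518.

nominal=34.200 wc=[33.532,35.238] rss=0.518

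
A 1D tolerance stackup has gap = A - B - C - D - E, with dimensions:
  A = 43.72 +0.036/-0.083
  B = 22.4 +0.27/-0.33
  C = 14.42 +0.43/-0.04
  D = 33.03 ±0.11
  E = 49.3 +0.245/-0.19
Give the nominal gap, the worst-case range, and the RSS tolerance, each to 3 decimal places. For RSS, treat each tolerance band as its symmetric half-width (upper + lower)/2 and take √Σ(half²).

Stack each dimension's contribution:
  +A: nom +43.720 → Σnom=43.720; wc +0.036/-0.083 → slack +0.036/-0.083; half-tol=0.059, Σhalf²=0.003540
  -B: nom -22.400 → Σnom=21.320; wc +0.330/-0.270 → slack +0.366/-0.353; half-tol=0.300, Σhalf²=0.093540
  -C: nom -14.420 → Σnom=6.900; wc +0.040/-0.430 → slack +0.406/-0.783; half-tol=0.235, Σhalf²=0.148765
  -D: nom -33.030 → Σnom=-26.130; wc +0.110/-0.110 → slack +0.516/-0.893; half-tol=0.110, Σhalf²=0.160865
  -E: nom -49.300 → Σnom=-75.430; wc +0.190/-0.245 → slack +0.706/-1.138; half-tol=0.217, Σhalf²=0.208172
Nominal = -75.430. Worst-case = [-75.430 - 1.138, -75.430 + 0.706] = [-76.568, -74.724]. RSS = √0.208172 = 0.456.

nominal=-75.430 wc=[-76.568,-74.724] rss=0.456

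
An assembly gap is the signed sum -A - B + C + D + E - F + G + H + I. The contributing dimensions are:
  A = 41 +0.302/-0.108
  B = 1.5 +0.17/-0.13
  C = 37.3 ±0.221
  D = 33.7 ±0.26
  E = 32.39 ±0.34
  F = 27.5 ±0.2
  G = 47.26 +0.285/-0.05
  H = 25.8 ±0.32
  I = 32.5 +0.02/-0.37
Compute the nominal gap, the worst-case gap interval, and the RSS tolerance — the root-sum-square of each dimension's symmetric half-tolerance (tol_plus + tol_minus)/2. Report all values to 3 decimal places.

Stack each dimension's contribution:
  -A: nom -41.000 → Σnom=-41.000; wc +0.108/-0.302 → slack +0.108/-0.302; half-tol=0.205, Σhalf²=0.042025
  -B: nom -1.500 → Σnom=-42.500; wc +0.130/-0.170 → slack +0.238/-0.472; half-tol=0.150, Σhalf²=0.064525
  +C: nom +37.300 → Σnom=-5.200; wc +0.221/-0.221 → slack +0.459/-0.693; half-tol=0.221, Σhalf²=0.113366
  +D: nom +33.700 → Σnom=28.500; wc +0.260/-0.260 → slack +0.719/-0.953; half-tol=0.260, Σhalf²=0.180966
  +E: nom +32.390 → Σnom=60.890; wc +0.340/-0.340 → slack +1.059/-1.293; half-tol=0.340, Σhalf²=0.296566
  -F: nom -27.500 → Σnom=33.390; wc +0.200/-0.200 → slack +1.259/-1.493; half-tol=0.200, Σhalf²=0.336566
  +G: nom +47.260 → Σnom=80.650; wc +0.285/-0.050 → slack +1.544/-1.543; half-tol=0.167, Σhalf²=0.364622
  +H: nom +25.800 → Σnom=106.450; wc +0.320/-0.320 → slack +1.864/-1.863; half-tol=0.320, Σhalf²=0.467022
  +I: nom +32.500 → Σnom=138.950; wc +0.020/-0.370 → slack +1.884/-2.233; half-tol=0.195, Σhalf²=0.505047
Nominal = 138.950. Worst-case = [138.950 - 2.233, 138.950 + 1.884] = [136.717, 140.834]. RSS = √0.505047 = 0.711.

nominal=138.950 wc=[136.717,140.834] rss=0.711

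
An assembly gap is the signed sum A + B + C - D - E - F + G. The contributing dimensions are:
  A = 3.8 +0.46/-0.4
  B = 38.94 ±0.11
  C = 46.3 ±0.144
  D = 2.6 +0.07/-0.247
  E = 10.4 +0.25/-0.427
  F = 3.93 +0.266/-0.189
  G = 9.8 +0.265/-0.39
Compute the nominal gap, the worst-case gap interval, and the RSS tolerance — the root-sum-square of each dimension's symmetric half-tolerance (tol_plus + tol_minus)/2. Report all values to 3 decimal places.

Stack each dimension's contribution:
  +A: nom +3.800 → Σnom=3.800; wc +0.460/-0.400 → slack +0.460/-0.400; half-tol=0.430, Σhalf²=0.184900
  +B: nom +38.940 → Σnom=42.740; wc +0.110/-0.110 → slack +0.570/-0.510; half-tol=0.110, Σhalf²=0.197000
  +C: nom +46.300 → Σnom=89.040; wc +0.144/-0.144 → slack +0.714/-0.654; half-tol=0.144, Σhalf²=0.217736
  -D: nom -2.600 → Σnom=86.440; wc +0.247/-0.070 → slack +0.961/-0.724; half-tol=0.159, Σhalf²=0.242858
  -E: nom -10.400 → Σnom=76.040; wc +0.427/-0.250 → slack +1.388/-0.974; half-tol=0.339, Σhalf²=0.357441
  -F: nom -3.930 → Σnom=72.110; wc +0.189/-0.266 → slack +1.577/-1.240; half-tol=0.228, Σhalf²=0.409197
  +G: nom +9.800 → Σnom=81.910; wc +0.265/-0.390 → slack +1.842/-1.630; half-tol=0.328, Σhalf²=0.516453
Nominal = 81.910. Worst-case = [81.910 - 1.630, 81.910 + 1.842] = [80.280, 83.752]. RSS = √0.516453 = 0.719.

nominal=81.910 wc=[80.280,83.752] rss=0.719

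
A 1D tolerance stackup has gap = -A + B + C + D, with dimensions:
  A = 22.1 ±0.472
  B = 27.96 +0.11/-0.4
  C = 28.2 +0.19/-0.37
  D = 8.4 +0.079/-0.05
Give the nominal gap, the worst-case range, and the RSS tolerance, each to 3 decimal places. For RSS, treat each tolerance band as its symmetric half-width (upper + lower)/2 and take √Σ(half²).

nominal=42.460 wc=[41.168,43.311] rss=0.609

Stack each dimension's contribution:
  -A: nom -22.100 → Σnom=-22.100; wc +0.472/-0.472 → slack +0.472/-0.472; half-tol=0.472, Σhalf²=0.222784
  +B: nom +27.960 → Σnom=5.860; wc +0.110/-0.400 → slack +0.582/-0.872; half-tol=0.255, Σhalf²=0.287809
  +C: nom +28.200 → Σnom=34.060; wc +0.190/-0.370 → slack +0.772/-1.242; half-tol=0.280, Σhalf²=0.366209
  +D: nom +8.400 → Σnom=42.460; wc +0.079/-0.050 → slack +0.851/-1.292; half-tol=0.065, Σhalf²=0.370369
Nominal = 42.460. Worst-case = [42.460 - 1.292, 42.460 + 0.851] = [41.168, 43.311]. RSS = √0.370369 = 0.609.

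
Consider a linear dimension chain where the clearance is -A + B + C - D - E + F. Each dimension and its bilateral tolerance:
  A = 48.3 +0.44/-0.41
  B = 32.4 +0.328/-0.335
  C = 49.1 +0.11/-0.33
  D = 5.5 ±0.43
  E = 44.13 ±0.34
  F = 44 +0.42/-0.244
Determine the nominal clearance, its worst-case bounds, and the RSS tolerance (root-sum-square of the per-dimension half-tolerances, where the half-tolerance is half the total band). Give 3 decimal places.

Stack each dimension's contribution:
  -A: nom -48.300 → Σnom=-48.300; wc +0.410/-0.440 → slack +0.410/-0.440; half-tol=0.425, Σhalf²=0.180625
  +B: nom +32.400 → Σnom=-15.900; wc +0.328/-0.335 → slack +0.738/-0.775; half-tol=0.332, Σhalf²=0.290517
  +C: nom +49.100 → Σnom=33.200; wc +0.110/-0.330 → slack +0.848/-1.105; half-tol=0.220, Σhalf²=0.338917
  -D: nom -5.500 → Σnom=27.700; wc +0.430/-0.430 → slack +1.278/-1.535; half-tol=0.430, Σhalf²=0.523817
  -E: nom -44.130 → Σnom=-16.430; wc +0.340/-0.340 → slack +1.618/-1.875; half-tol=0.340, Σhalf²=0.639417
  +F: nom +44.000 → Σnom=27.570; wc +0.420/-0.244 → slack +2.038/-2.119; half-tol=0.332, Σhalf²=0.749641
Nominal = 27.570. Worst-case = [27.570 - 2.119, 27.570 + 2.038] = [25.451, 29.608]. RSS = √0.749641 = 0.866.

nominal=27.570 wc=[25.451,29.608] rss=0.866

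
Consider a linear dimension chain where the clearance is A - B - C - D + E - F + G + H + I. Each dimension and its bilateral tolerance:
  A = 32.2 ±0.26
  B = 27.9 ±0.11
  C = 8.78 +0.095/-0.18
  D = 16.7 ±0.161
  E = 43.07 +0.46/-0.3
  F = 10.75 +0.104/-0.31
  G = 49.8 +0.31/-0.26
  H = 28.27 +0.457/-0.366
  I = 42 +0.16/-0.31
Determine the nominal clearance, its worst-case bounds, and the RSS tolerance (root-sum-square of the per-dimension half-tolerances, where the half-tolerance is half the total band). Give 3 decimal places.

nominal=131.210 wc=[129.244,133.618] rss=0.786

Stack each dimension's contribution:
  +A: nom +32.200 → Σnom=32.200; wc +0.260/-0.260 → slack +0.260/-0.260; half-tol=0.260, Σhalf²=0.067600
  -B: nom -27.900 → Σnom=4.300; wc +0.110/-0.110 → slack +0.370/-0.370; half-tol=0.110, Σhalf²=0.079700
  -C: nom -8.780 → Σnom=-4.480; wc +0.180/-0.095 → slack +0.550/-0.465; half-tol=0.138, Σhalf²=0.098606
  -D: nom -16.700 → Σnom=-21.180; wc +0.161/-0.161 → slack +0.711/-0.626; half-tol=0.161, Σhalf²=0.124527
  +E: nom +43.070 → Σnom=21.890; wc +0.460/-0.300 → slack +1.171/-0.926; half-tol=0.380, Σhalf²=0.268927
  -F: nom -10.750 → Σnom=11.140; wc +0.310/-0.104 → slack +1.481/-1.030; half-tol=0.207, Σhalf²=0.311776
  +G: nom +49.800 → Σnom=60.940; wc +0.310/-0.260 → slack +1.791/-1.290; half-tol=0.285, Σhalf²=0.393001
  +H: nom +28.270 → Σnom=89.210; wc +0.457/-0.366 → slack +2.248/-1.656; half-tol=0.411, Σhalf²=0.562333
  +I: nom +42.000 → Σnom=131.210; wc +0.160/-0.310 → slack +2.408/-1.966; half-tol=0.235, Σhalf²=0.617558
Nominal = 131.210. Worst-case = [131.210 - 1.966, 131.210 + 2.408] = [129.244, 133.618]. RSS = √0.617558 = 0.786.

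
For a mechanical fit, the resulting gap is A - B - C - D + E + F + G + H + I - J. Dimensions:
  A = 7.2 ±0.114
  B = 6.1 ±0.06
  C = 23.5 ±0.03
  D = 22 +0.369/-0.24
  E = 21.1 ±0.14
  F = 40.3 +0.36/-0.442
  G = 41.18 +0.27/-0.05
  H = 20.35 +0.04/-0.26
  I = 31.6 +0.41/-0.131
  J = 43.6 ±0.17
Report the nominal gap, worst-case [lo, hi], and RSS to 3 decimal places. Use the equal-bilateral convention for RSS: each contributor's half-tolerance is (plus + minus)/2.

nominal=66.530 wc=[64.764,68.364] rss=0.664

Stack each dimension's contribution:
  +A: nom +7.200 → Σnom=7.200; wc +0.114/-0.114 → slack +0.114/-0.114; half-tol=0.114, Σhalf²=0.012996
  -B: nom -6.100 → Σnom=1.100; wc +0.060/-0.060 → slack +0.174/-0.174; half-tol=0.060, Σhalf²=0.016596
  -C: nom -23.500 → Σnom=-22.400; wc +0.030/-0.030 → slack +0.204/-0.204; half-tol=0.030, Σhalf²=0.017496
  -D: nom -22.000 → Σnom=-44.400; wc +0.240/-0.369 → slack +0.444/-0.573; half-tol=0.304, Σhalf²=0.110216
  +E: nom +21.100 → Σnom=-23.300; wc +0.140/-0.140 → slack +0.584/-0.713; half-tol=0.140, Σhalf²=0.129816
  +F: nom +40.300 → Σnom=17.000; wc +0.360/-0.442 → slack +0.944/-1.155; half-tol=0.401, Σhalf²=0.290617
  +G: nom +41.180 → Σnom=58.180; wc +0.270/-0.050 → slack +1.214/-1.205; half-tol=0.160, Σhalf²=0.316217
  +H: nom +20.350 → Σnom=78.530; wc +0.040/-0.260 → slack +1.254/-1.465; half-tol=0.150, Σhalf²=0.338717
  +I: nom +31.600 → Σnom=110.130; wc +0.410/-0.131 → slack +1.664/-1.596; half-tol=0.270, Σhalf²=0.411888
  -J: nom -43.600 → Σnom=66.530; wc +0.170/-0.170 → slack +1.834/-1.766; half-tol=0.170, Σhalf²=0.440788
Nominal = 66.530. Worst-case = [66.530 - 1.766, 66.530 + 1.834] = [64.764, 68.364]. RSS = √0.440788 = 0.664.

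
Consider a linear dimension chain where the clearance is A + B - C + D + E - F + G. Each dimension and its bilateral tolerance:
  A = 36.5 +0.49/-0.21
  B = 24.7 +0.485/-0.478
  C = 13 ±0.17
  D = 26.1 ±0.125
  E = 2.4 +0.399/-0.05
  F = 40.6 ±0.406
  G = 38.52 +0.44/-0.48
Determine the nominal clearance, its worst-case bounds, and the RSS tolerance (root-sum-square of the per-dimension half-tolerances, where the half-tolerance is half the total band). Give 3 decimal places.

Stack each dimension's contribution:
  +A: nom +36.500 → Σnom=36.500; wc +0.490/-0.210 → slack +0.490/-0.210; half-tol=0.350, Σhalf²=0.122500
  +B: nom +24.700 → Σnom=61.200; wc +0.485/-0.478 → slack +0.975/-0.688; half-tol=0.481, Σhalf²=0.354342
  -C: nom -13.000 → Σnom=48.200; wc +0.170/-0.170 → slack +1.145/-0.858; half-tol=0.170, Σhalf²=0.383242
  +D: nom +26.100 → Σnom=74.300; wc +0.125/-0.125 → slack +1.270/-0.983; half-tol=0.125, Σhalf²=0.398867
  +E: nom +2.400 → Σnom=76.700; wc +0.399/-0.050 → slack +1.669/-1.033; half-tol=0.225, Σhalf²=0.449267
  -F: nom -40.600 → Σnom=36.100; wc +0.406/-0.406 → slack +2.075/-1.439; half-tol=0.406, Σhalf²=0.614103
  +G: nom +38.520 → Σnom=74.620; wc +0.440/-0.480 → slack +2.515/-1.919; half-tol=0.460, Σhalf²=0.825703
Nominal = 74.620. Worst-case = [74.620 - 1.919, 74.620 + 2.515] = [72.701, 77.135]. RSS = √0.825703 = 0.909.

nominal=74.620 wc=[72.701,77.135] rss=0.909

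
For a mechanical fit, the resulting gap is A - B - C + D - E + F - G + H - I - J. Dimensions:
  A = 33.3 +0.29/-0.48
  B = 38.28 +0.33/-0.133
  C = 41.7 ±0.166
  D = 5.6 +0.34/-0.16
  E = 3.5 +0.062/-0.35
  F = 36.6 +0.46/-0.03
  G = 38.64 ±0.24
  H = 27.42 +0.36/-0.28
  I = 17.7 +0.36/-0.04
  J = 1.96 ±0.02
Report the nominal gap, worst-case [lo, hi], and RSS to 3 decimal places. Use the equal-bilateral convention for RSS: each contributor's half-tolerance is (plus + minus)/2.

nominal=-38.860 wc=[-40.988,-36.461] rss=0.771

Stack each dimension's contribution:
  +A: nom +33.300 → Σnom=33.300; wc +0.290/-0.480 → slack +0.290/-0.480; half-tol=0.385, Σhalf²=0.148225
  -B: nom -38.280 → Σnom=-4.980; wc +0.133/-0.330 → slack +0.423/-0.810; half-tol=0.232, Σhalf²=0.201817
  -C: nom -41.700 → Σnom=-46.680; wc +0.166/-0.166 → slack +0.589/-0.976; half-tol=0.166, Σhalf²=0.229373
  +D: nom +5.600 → Σnom=-41.080; wc +0.340/-0.160 → slack +0.929/-1.136; half-tol=0.250, Σhalf²=0.291873
  -E: nom -3.500 → Σnom=-44.580; wc +0.350/-0.062 → slack +1.279/-1.198; half-tol=0.206, Σhalf²=0.334309
  +F: nom +36.600 → Σnom=-7.980; wc +0.460/-0.030 → slack +1.739/-1.228; half-tol=0.245, Σhalf²=0.394334
  -G: nom -38.640 → Σnom=-46.620; wc +0.240/-0.240 → slack +1.979/-1.468; half-tol=0.240, Σhalf²=0.451934
  +H: nom +27.420 → Σnom=-19.200; wc +0.360/-0.280 → slack +2.339/-1.748; half-tol=0.320, Σhalf²=0.554334
  -I: nom -17.700 → Σnom=-36.900; wc +0.040/-0.360 → slack +2.379/-2.108; half-tol=0.200, Σhalf²=0.594334
  -J: nom -1.960 → Σnom=-38.860; wc +0.020/-0.020 → slack +2.399/-2.128; half-tol=0.020, Σhalf²=0.594734
Nominal = -38.860. Worst-case = [-38.860 - 2.128, -38.860 + 2.399] = [-40.988, -36.461]. RSS = √0.594734 = 0.771.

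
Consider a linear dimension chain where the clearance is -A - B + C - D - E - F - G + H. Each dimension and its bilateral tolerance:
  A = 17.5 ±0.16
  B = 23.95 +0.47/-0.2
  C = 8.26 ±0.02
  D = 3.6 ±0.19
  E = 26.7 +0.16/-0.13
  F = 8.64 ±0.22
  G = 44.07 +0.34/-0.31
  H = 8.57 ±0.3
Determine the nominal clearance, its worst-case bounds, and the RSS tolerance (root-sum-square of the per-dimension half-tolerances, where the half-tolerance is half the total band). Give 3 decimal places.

Stack each dimension's contribution:
  -A: nom -17.500 → Σnom=-17.500; wc +0.160/-0.160 → slack +0.160/-0.160; half-tol=0.160, Σhalf²=0.025600
  -B: nom -23.950 → Σnom=-41.450; wc +0.200/-0.470 → slack +0.360/-0.630; half-tol=0.335, Σhalf²=0.137825
  +C: nom +8.260 → Σnom=-33.190; wc +0.020/-0.020 → slack +0.380/-0.650; half-tol=0.020, Σhalf²=0.138225
  -D: nom -3.600 → Σnom=-36.790; wc +0.190/-0.190 → slack +0.570/-0.840; half-tol=0.190, Σhalf²=0.174325
  -E: nom -26.700 → Σnom=-63.490; wc +0.130/-0.160 → slack +0.700/-1.000; half-tol=0.145, Σhalf²=0.195350
  -F: nom -8.640 → Σnom=-72.130; wc +0.220/-0.220 → slack +0.920/-1.220; half-tol=0.220, Σhalf²=0.243750
  -G: nom -44.070 → Σnom=-116.200; wc +0.310/-0.340 → slack +1.230/-1.560; half-tol=0.325, Σhalf²=0.349375
  +H: nom +8.570 → Σnom=-107.630; wc +0.300/-0.300 → slack +1.530/-1.860; half-tol=0.300, Σhalf²=0.439375
Nominal = -107.630. Worst-case = [-107.630 - 1.860, -107.630 + 1.530] = [-109.490, -106.100]. RSS = √0.439375 = 0.663.

nominal=-107.630 wc=[-109.490,-106.100] rss=0.663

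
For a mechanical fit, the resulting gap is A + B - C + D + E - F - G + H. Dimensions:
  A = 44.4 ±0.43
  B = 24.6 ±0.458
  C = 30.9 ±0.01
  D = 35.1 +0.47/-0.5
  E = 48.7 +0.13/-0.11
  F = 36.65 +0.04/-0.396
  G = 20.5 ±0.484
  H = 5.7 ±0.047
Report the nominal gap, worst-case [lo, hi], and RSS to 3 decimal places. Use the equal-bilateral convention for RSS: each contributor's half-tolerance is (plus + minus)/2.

nominal=70.450 wc=[68.371,72.875] rss=0.964

Stack each dimension's contribution:
  +A: nom +44.400 → Σnom=44.400; wc +0.430/-0.430 → slack +0.430/-0.430; half-tol=0.430, Σhalf²=0.184900
  +B: nom +24.600 → Σnom=69.000; wc +0.458/-0.458 → slack +0.888/-0.888; half-tol=0.458, Σhalf²=0.394664
  -C: nom -30.900 → Σnom=38.100; wc +0.010/-0.010 → slack +0.898/-0.898; half-tol=0.010, Σhalf²=0.394764
  +D: nom +35.100 → Σnom=73.200; wc +0.470/-0.500 → slack +1.368/-1.398; half-tol=0.485, Σhalf²=0.629989
  +E: nom +48.700 → Σnom=121.900; wc +0.130/-0.110 → slack +1.498/-1.508; half-tol=0.120, Σhalf²=0.644389
  -F: nom -36.650 → Σnom=85.250; wc +0.396/-0.040 → slack +1.894/-1.548; half-tol=0.218, Σhalf²=0.691913
  -G: nom -20.500 → Σnom=64.750; wc +0.484/-0.484 → slack +2.378/-2.032; half-tol=0.484, Σhalf²=0.926169
  +H: nom +5.700 → Σnom=70.450; wc +0.047/-0.047 → slack +2.425/-2.079; half-tol=0.047, Σhalf²=0.928378
Nominal = 70.450. Worst-case = [70.450 - 2.079, 70.450 + 2.425] = [68.371, 72.875]. RSS = √0.928378 = 0.964.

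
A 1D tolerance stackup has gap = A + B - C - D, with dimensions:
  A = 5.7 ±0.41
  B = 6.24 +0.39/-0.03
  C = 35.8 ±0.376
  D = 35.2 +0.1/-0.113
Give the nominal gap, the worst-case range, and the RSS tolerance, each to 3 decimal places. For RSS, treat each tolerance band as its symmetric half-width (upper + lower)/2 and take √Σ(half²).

nominal=-59.060 wc=[-59.976,-57.771] rss=0.604

Stack each dimension's contribution:
  +A: nom +5.700 → Σnom=5.700; wc +0.410/-0.410 → slack +0.410/-0.410; half-tol=0.410, Σhalf²=0.168100
  +B: nom +6.240 → Σnom=11.940; wc +0.390/-0.030 → slack +0.800/-0.440; half-tol=0.210, Σhalf²=0.212200
  -C: nom -35.800 → Σnom=-23.860; wc +0.376/-0.376 → slack +1.176/-0.816; half-tol=0.376, Σhalf²=0.353576
  -D: nom -35.200 → Σnom=-59.060; wc +0.113/-0.100 → slack +1.289/-0.916; half-tol=0.107, Σhalf²=0.364918
Nominal = -59.060. Worst-case = [-59.060 - 0.916, -59.060 + 1.289] = [-59.976, -57.771]. RSS = √0.364918 = 0.604.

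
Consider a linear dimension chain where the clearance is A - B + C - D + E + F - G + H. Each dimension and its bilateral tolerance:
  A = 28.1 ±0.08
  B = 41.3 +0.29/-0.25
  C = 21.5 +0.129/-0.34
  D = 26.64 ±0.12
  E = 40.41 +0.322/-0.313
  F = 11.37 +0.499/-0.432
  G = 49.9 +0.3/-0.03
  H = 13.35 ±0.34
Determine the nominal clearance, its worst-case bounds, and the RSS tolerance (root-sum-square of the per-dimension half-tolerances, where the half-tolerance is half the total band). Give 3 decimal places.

nominal=-3.110 wc=[-5.325,-1.340] rss=0.780

Stack each dimension's contribution:
  +A: nom +28.100 → Σnom=28.100; wc +0.080/-0.080 → slack +0.080/-0.080; half-tol=0.080, Σhalf²=0.006400
  -B: nom -41.300 → Σnom=-13.200; wc +0.250/-0.290 → slack +0.330/-0.370; half-tol=0.270, Σhalf²=0.079300
  +C: nom +21.500 → Σnom=8.300; wc +0.129/-0.340 → slack +0.459/-0.710; half-tol=0.235, Σhalf²=0.134290
  -D: nom -26.640 → Σnom=-18.340; wc +0.120/-0.120 → slack +0.579/-0.830; half-tol=0.120, Σhalf²=0.148690
  +E: nom +40.410 → Σnom=22.070; wc +0.322/-0.313 → slack +0.901/-1.143; half-tol=0.318, Σhalf²=0.249497
  +F: nom +11.370 → Σnom=33.440; wc +0.499/-0.432 → slack +1.400/-1.575; half-tol=0.466, Σhalf²=0.466187
  -G: nom -49.900 → Σnom=-16.460; wc +0.030/-0.300 → slack +1.430/-1.875; half-tol=0.165, Σhalf²=0.493412
  +H: nom +13.350 → Σnom=-3.110; wc +0.340/-0.340 → slack +1.770/-2.215; half-tol=0.340, Σhalf²=0.609012
Nominal = -3.110. Worst-case = [-3.110 - 2.215, -3.110 + 1.770] = [-5.325, -1.340]. RSS = √0.609012 = 0.780.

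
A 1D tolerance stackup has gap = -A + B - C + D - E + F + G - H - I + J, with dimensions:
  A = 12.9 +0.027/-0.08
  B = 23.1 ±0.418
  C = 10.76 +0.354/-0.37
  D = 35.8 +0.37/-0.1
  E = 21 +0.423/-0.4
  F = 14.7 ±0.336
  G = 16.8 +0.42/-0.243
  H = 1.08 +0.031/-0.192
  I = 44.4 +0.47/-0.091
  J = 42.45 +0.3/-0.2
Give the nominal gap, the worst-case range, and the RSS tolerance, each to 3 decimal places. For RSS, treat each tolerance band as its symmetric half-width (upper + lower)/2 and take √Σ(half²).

Stack each dimension's contribution:
  -A: nom -12.900 → Σnom=-12.900; wc +0.080/-0.027 → slack +0.080/-0.027; half-tol=0.053, Σhalf²=0.002862
  +B: nom +23.100 → Σnom=10.200; wc +0.418/-0.418 → slack +0.498/-0.445; half-tol=0.418, Σhalf²=0.177586
  -C: nom -10.760 → Σnom=-0.560; wc +0.370/-0.354 → slack +0.868/-0.799; half-tol=0.362, Σhalf²=0.308630
  +D: nom +35.800 → Σnom=35.240; wc +0.370/-0.100 → slack +1.238/-0.899; half-tol=0.235, Σhalf²=0.363855
  -E: nom -21.000 → Σnom=14.240; wc +0.400/-0.423 → slack +1.638/-1.322; half-tol=0.411, Σhalf²=0.533187
  +F: nom +14.700 → Σnom=28.940; wc +0.336/-0.336 → slack +1.974/-1.658; half-tol=0.336, Σhalf²=0.646083
  +G: nom +16.800 → Σnom=45.740; wc +0.420/-0.243 → slack +2.394/-1.901; half-tol=0.332, Σhalf²=0.755976
  -H: nom -1.080 → Σnom=44.660; wc +0.192/-0.031 → slack +2.586/-1.932; half-tol=0.112, Σhalf²=0.768408
  -I: nom -44.400 → Σnom=0.260; wc +0.091/-0.470 → slack +2.677/-2.402; half-tol=0.280, Σhalf²=0.847088
  +J: nom +42.450 → Σnom=42.710; wc +0.300/-0.200 → slack +2.977/-2.602; half-tol=0.250, Σhalf²=0.909588
Nominal = 42.710. Worst-case = [42.710 - 2.602, 42.710 + 2.977] = [40.108, 45.687]. RSS = √0.909588 = 0.954.

nominal=42.710 wc=[40.108,45.687] rss=0.954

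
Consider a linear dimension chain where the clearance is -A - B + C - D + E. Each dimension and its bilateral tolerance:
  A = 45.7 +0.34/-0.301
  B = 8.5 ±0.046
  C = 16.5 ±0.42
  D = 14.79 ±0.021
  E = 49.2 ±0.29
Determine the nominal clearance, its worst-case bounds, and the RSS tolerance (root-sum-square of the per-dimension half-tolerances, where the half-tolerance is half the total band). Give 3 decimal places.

Stack each dimension's contribution:
  -A: nom -45.700 → Σnom=-45.700; wc +0.301/-0.340 → slack +0.301/-0.340; half-tol=0.321, Σhalf²=0.102720
  -B: nom -8.500 → Σnom=-54.200; wc +0.046/-0.046 → slack +0.347/-0.386; half-tol=0.046, Σhalf²=0.104836
  +C: nom +16.500 → Σnom=-37.700; wc +0.420/-0.420 → slack +0.767/-0.806; half-tol=0.420, Σhalf²=0.281236
  -D: nom -14.790 → Σnom=-52.490; wc +0.021/-0.021 → slack +0.788/-0.827; half-tol=0.021, Σhalf²=0.281677
  +E: nom +49.200 → Σnom=-3.290; wc +0.290/-0.290 → slack +1.078/-1.117; half-tol=0.290, Σhalf²=0.365777
Nominal = -3.290. Worst-case = [-3.290 - 1.117, -3.290 + 1.078] = [-4.407, -2.212]. RSS = √0.365777 = 0.605.

nominal=-3.290 wc=[-4.407,-2.212] rss=0.605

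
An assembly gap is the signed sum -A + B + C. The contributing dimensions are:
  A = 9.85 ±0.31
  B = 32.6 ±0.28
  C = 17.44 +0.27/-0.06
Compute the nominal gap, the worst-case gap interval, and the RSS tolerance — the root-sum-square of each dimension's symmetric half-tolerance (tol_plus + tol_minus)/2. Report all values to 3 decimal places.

nominal=40.190 wc=[39.540,41.050] rss=0.449

Stack each dimension's contribution:
  -A: nom -9.850 → Σnom=-9.850; wc +0.310/-0.310 → slack +0.310/-0.310; half-tol=0.310, Σhalf²=0.096100
  +B: nom +32.600 → Σnom=22.750; wc +0.280/-0.280 → slack +0.590/-0.590; half-tol=0.280, Σhalf²=0.174500
  +C: nom +17.440 → Σnom=40.190; wc +0.270/-0.060 → slack +0.860/-0.650; half-tol=0.165, Σhalf²=0.201725
Nominal = 40.190. Worst-case = [40.190 - 0.650, 40.190 + 0.860] = [39.540, 41.050]. RSS = √0.201725 = 0.449.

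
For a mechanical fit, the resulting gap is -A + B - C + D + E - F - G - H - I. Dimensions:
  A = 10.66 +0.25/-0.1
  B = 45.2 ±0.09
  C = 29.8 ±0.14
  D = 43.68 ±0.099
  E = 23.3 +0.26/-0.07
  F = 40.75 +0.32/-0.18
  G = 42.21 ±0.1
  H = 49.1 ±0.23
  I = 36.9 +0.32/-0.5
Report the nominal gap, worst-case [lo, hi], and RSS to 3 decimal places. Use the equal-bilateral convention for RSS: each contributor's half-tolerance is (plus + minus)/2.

Stack each dimension's contribution:
  -A: nom -10.660 → Σnom=-10.660; wc +0.100/-0.250 → slack +0.100/-0.250; half-tol=0.175, Σhalf²=0.030625
  +B: nom +45.200 → Σnom=34.540; wc +0.090/-0.090 → slack +0.190/-0.340; half-tol=0.090, Σhalf²=0.038725
  -C: nom -29.800 → Σnom=4.740; wc +0.140/-0.140 → slack +0.330/-0.480; half-tol=0.140, Σhalf²=0.058325
  +D: nom +43.680 → Σnom=48.420; wc +0.099/-0.099 → slack +0.429/-0.579; half-tol=0.099, Σhalf²=0.068126
  +E: nom +23.300 → Σnom=71.720; wc +0.260/-0.070 → slack +0.689/-0.649; half-tol=0.165, Σhalf²=0.095351
  -F: nom -40.750 → Σnom=30.970; wc +0.180/-0.320 → slack +0.869/-0.969; half-tol=0.250, Σhalf²=0.157851
  -G: nom -42.210 → Σnom=-11.240; wc +0.100/-0.100 → slack +0.969/-1.069; half-tol=0.100, Σhalf²=0.167851
  -H: nom -49.100 → Σnom=-60.340; wc +0.230/-0.230 → slack +1.199/-1.299; half-tol=0.230, Σhalf²=0.220751
  -I: nom -36.900 → Σnom=-97.240; wc +0.500/-0.320 → slack +1.699/-1.619; half-tol=0.410, Σhalf²=0.388851
Nominal = -97.240. Worst-case = [-97.240 - 1.619, -97.240 + 1.699] = [-98.859, -95.541]. RSS = √0.388851 = 0.624.

nominal=-97.240 wc=[-98.859,-95.541] rss=0.624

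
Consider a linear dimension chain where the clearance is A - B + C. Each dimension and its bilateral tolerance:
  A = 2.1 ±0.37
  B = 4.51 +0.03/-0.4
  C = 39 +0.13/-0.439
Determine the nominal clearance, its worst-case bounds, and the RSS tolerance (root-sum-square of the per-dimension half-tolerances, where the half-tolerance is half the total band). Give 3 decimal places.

Stack each dimension's contribution:
  +A: nom +2.100 → Σnom=2.100; wc +0.370/-0.370 → slack +0.370/-0.370; half-tol=0.370, Σhalf²=0.136900
  -B: nom -4.510 → Σnom=-2.410; wc +0.400/-0.030 → slack +0.770/-0.400; half-tol=0.215, Σhalf²=0.183125
  +C: nom +39.000 → Σnom=36.590; wc +0.130/-0.439 → slack +0.900/-0.839; half-tol=0.284, Σhalf²=0.264065
Nominal = 36.590. Worst-case = [36.590 - 0.839, 36.590 + 0.900] = [35.751, 37.490]. RSS = √0.264065 = 0.514.

nominal=36.590 wc=[35.751,37.490] rss=0.514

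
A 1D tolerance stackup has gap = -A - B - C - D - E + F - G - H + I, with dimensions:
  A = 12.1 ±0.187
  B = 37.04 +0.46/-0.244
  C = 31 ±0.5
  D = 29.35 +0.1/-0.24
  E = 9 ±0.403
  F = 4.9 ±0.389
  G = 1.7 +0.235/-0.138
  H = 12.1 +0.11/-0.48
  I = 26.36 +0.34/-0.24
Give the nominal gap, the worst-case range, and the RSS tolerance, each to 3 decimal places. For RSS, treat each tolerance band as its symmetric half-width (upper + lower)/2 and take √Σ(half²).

Stack each dimension's contribution:
  -A: nom -12.100 → Σnom=-12.100; wc +0.187/-0.187 → slack +0.187/-0.187; half-tol=0.187, Σhalf²=0.034969
  -B: nom -37.040 → Σnom=-49.140; wc +0.244/-0.460 → slack +0.431/-0.647; half-tol=0.352, Σhalf²=0.158873
  -C: nom -31.000 → Σnom=-80.140; wc +0.500/-0.500 → slack +0.931/-1.147; half-tol=0.500, Σhalf²=0.408873
  -D: nom -29.350 → Σnom=-109.490; wc +0.240/-0.100 → slack +1.171/-1.247; half-tol=0.170, Σhalf²=0.437773
  -E: nom -9.000 → Σnom=-118.490; wc +0.403/-0.403 → slack +1.574/-1.650; half-tol=0.403, Σhalf²=0.600182
  +F: nom +4.900 → Σnom=-113.590; wc +0.389/-0.389 → slack +1.963/-2.039; half-tol=0.389, Σhalf²=0.751503
  -G: nom -1.700 → Σnom=-115.290; wc +0.138/-0.235 → slack +2.101/-2.274; half-tol=0.186, Σhalf²=0.786285
  -H: nom -12.100 → Σnom=-127.390; wc +0.480/-0.110 → slack +2.581/-2.384; half-tol=0.295, Σhalf²=0.873310
  +I: nom +26.360 → Σnom=-101.030; wc +0.340/-0.240 → slack +2.921/-2.624; half-tol=0.290, Σhalf²=0.957410
Nominal = -101.030. Worst-case = [-101.030 - 2.624, -101.030 + 2.921] = [-103.654, -98.109]. RSS = √0.957410 = 0.978.

nominal=-101.030 wc=[-103.654,-98.109] rss=0.978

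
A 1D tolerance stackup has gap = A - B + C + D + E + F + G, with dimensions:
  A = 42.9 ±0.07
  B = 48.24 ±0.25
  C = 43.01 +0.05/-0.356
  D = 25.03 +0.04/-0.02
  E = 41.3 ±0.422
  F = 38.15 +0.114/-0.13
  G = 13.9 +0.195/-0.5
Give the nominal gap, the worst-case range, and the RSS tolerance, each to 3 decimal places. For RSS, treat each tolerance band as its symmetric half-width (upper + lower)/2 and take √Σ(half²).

nominal=156.050 wc=[154.302,157.191] rss=0.651

Stack each dimension's contribution:
  +A: nom +42.900 → Σnom=42.900; wc +0.070/-0.070 → slack +0.070/-0.070; half-tol=0.070, Σhalf²=0.004900
  -B: nom -48.240 → Σnom=-5.340; wc +0.250/-0.250 → slack +0.320/-0.320; half-tol=0.250, Σhalf²=0.067400
  +C: nom +43.010 → Σnom=37.670; wc +0.050/-0.356 → slack +0.370/-0.676; half-tol=0.203, Σhalf²=0.108609
  +D: nom +25.030 → Σnom=62.700; wc +0.040/-0.020 → slack +0.410/-0.696; half-tol=0.030, Σhalf²=0.109509
  +E: nom +41.300 → Σnom=104.000; wc +0.422/-0.422 → slack +0.832/-1.118; half-tol=0.422, Σhalf²=0.287593
  +F: nom +38.150 → Σnom=142.150; wc +0.114/-0.130 → slack +0.946/-1.248; half-tol=0.122, Σhalf²=0.302477
  +G: nom +13.900 → Σnom=156.050; wc +0.195/-0.500 → slack +1.141/-1.748; half-tol=0.348, Σhalf²=0.423233
Nominal = 156.050. Worst-case = [156.050 - 1.748, 156.050 + 1.141] = [154.302, 157.191]. RSS = √0.423233 = 0.651.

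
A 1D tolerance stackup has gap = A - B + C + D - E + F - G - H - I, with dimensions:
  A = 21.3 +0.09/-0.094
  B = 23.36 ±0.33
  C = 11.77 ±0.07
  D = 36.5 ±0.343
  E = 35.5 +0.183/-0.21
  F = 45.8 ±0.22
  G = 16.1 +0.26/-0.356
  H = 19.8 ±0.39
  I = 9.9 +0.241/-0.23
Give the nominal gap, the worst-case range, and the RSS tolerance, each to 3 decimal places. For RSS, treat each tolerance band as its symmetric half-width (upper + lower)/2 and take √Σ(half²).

nominal=10.710 wc=[8.579,12.949] rss=0.793

Stack each dimension's contribution:
  +A: nom +21.300 → Σnom=21.300; wc +0.090/-0.094 → slack +0.090/-0.094; half-tol=0.092, Σhalf²=0.008464
  -B: nom -23.360 → Σnom=-2.060; wc +0.330/-0.330 → slack +0.420/-0.424; half-tol=0.330, Σhalf²=0.117364
  +C: nom +11.770 → Σnom=9.710; wc +0.070/-0.070 → slack +0.490/-0.494; half-tol=0.070, Σhalf²=0.122264
  +D: nom +36.500 → Σnom=46.210; wc +0.343/-0.343 → slack +0.833/-0.837; half-tol=0.343, Σhalf²=0.239913
  -E: nom -35.500 → Σnom=10.710; wc +0.210/-0.183 → slack +1.043/-1.020; half-tol=0.197, Σhalf²=0.278525
  +F: nom +45.800 → Σnom=56.510; wc +0.220/-0.220 → slack +1.263/-1.240; half-tol=0.220, Σhalf²=0.326925
  -G: nom -16.100 → Σnom=40.410; wc +0.356/-0.260 → slack +1.619/-1.500; half-tol=0.308, Σhalf²=0.421789
  -H: nom -19.800 → Σnom=20.610; wc +0.390/-0.390 → slack +2.009/-1.890; half-tol=0.390, Σhalf²=0.573889
  -I: nom -9.900 → Σnom=10.710; wc +0.230/-0.241 → slack +2.239/-2.131; half-tol=0.235, Σhalf²=0.629350
Nominal = 10.710. Worst-case = [10.710 - 2.131, 10.710 + 2.239] = [8.579, 12.949]. RSS = √0.629350 = 0.793.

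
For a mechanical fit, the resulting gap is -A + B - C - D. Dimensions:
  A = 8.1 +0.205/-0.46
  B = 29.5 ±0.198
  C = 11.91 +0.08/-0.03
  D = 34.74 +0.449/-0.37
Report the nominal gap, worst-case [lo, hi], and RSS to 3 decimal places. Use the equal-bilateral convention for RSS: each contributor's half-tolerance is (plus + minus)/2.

nominal=-25.250 wc=[-26.182,-24.192] rss=0.566

Stack each dimension's contribution:
  -A: nom -8.100 → Σnom=-8.100; wc +0.460/-0.205 → slack +0.460/-0.205; half-tol=0.333, Σhalf²=0.110556
  +B: nom +29.500 → Σnom=21.400; wc +0.198/-0.198 → slack +0.658/-0.403; half-tol=0.198, Σhalf²=0.149760
  -C: nom -11.910 → Σnom=9.490; wc +0.030/-0.080 → slack +0.688/-0.483; half-tol=0.055, Σhalf²=0.152785
  -D: nom -34.740 → Σnom=-25.250; wc +0.370/-0.449 → slack +1.058/-0.932; half-tol=0.409, Σhalf²=0.320476
Nominal = -25.250. Worst-case = [-25.250 - 0.932, -25.250 + 1.058] = [-26.182, -24.192]. RSS = √0.320476 = 0.566.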